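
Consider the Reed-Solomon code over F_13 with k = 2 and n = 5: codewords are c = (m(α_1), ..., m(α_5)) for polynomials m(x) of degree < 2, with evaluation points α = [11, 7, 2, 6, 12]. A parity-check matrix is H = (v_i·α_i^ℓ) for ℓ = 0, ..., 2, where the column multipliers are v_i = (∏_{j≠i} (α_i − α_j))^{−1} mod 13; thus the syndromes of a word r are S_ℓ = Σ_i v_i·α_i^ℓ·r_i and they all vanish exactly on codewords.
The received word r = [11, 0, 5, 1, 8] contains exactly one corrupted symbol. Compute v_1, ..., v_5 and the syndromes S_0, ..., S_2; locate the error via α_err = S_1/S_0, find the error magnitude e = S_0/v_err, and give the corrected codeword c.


S = (1, 11, 4), error at position 1, error magnitude e = 2, c = [9, 0, 5, 1, 8].

Step 1: column multipliers v_i = (∏_{j≠i}(α_i − α_j))^{−1} mod 13.
  i = 1 (α = 11): (11−7)(11−2)(11−6)(11−12) = 4·9·5·(−1) = −180 ≡ 2, so v_1 = 2^{−1} = 7 (mod 13).
  i = 2 (α = 7): (7−11)(7−2)(7−6)(7−12) = (−4)·5·1·(−5) = 100 ≡ 9, so v_2 = 9^{−1} = 3 (mod 13).
  i = 3 (α = 2): (2−11)(2−7)(2−6)(2−12) = (−9)·(−5)·(−4)·(−10) = 1800 ≡ 6, so v_3 = 6^{−1} = 11 (mod 13).
  i = 4 (α = 6): (6−11)(6−7)(6−2)(6−12) = (−5)·(−1)·4·(−6) = −120 ≡ 10, so v_4 = 10^{−1} = 4 (mod 13).
  i = 5 (α = 12): (12−11)(12−7)(12−2)(12−6) = 1·5·10·6 = 300 ≡ 1, so v_5 = 1^{−1} = 1 (mod 13).
  v = [7, 3, 11, 4, 1].
Step 2: syndromes of r = [11, 0, 5, 1, 8] (all sums mod 13).
  S_0 = Σ v_i r_i = 7·11 + 3·0 + 11·5 + 4·1 + 1·8 = 144 ≡ 1.
  S_1 = Σ v_i α_i r_i = 7·11·11 + 3·7·0 + 11·2·5 + 4·6·1 + 1·12·8 = 1077 ≡ 11.
  α_i^2 mod 13 = [4, 10, 4, 10, 1].
  S_2 = Σ v_i α_i^2 r_i = 7·4·11 + 3·10·0 + 11·4·5 + 4·10·1 + 1·1·8 = 576 ≡ 4.
  S = (1, 11, 4) ≠ 0, so r is not a codeword (an error is present).
Step 3: locate the error. For a single error e at position i, S_ℓ = v_i·e·α_i^ℓ, so α_err = S_1/S_0.
  S_0^{−1} = 1^{−1} = 1 (mod 13), so α_err = 11·1 = 11 ≡ 11 = α_1. Error position i = 1.
  Consistency check: S_2/S_1 = 4·6 = 24 ≡ 11 = α_err ✓ (single-error assumption holds).
Step 4: error magnitude e = S_0/v_1 = S_0·∏_{j≠1}(α_1 − α_j) = 1·2 = 2 ≡ 2 (mod 13).
Step 5: correct position 1: c_1 = r_1 − e = 11 − 2 ≡ 9 (mod 13). Hence c = [9, 0, 5, 1, 8].
  Check: interpolating c through the α_i gives m(x) = 7 + 12·x (degree < 2) with m(α_i) = c_i for every i, so c is indeed a codeword.


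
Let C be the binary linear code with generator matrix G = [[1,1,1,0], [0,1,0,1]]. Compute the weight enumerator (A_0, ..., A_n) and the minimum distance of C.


Weight distribution: A_0 = 1, A_2 = 1, A_3 = 2. Minimum distance d = 2.

Enumerate all 2^2 = 4 messages m ∈ F_2^2.
For each, compute codeword c = mG in F_2^4, then tally its weight.
  m = 00 → c = 0000, weight = 0.
  m = 10 → c = 1110, weight = 3.
  m = 01 → c = 0101, weight = 2.
  m = 11 → c = 1011, weight = 3.
Tally weights:
  weight 0: 1 codewords.
  weight 2: 1 codewords.
  weight 3: 2 codewords.
Minimum distance d = smallest w > 0 with A_w > 0 = 2.
Sanity: Σ A_w = 4 = 2^2 = 4 ✓.


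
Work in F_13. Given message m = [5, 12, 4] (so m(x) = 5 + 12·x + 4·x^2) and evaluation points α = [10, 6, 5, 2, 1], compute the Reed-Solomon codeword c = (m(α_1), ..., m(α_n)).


c = [5, 0, 9, 6, 8]

Message polynomial: m(x) = 5 + 12·x + 4·x^2 (mod 13).
For each evaluation point α_i, compute m(α_i) mod 13:
  α_1 = 10: Horner steps 4 → 0 → 5, so m(10) = 5.
  α_2 = 6: Horner steps 4 → 10 → 0, so m(6) = 0.
  α_3 = 5: Horner steps 4 → 6 → 9, so m(5) = 9.
  α_4 = 2: Horner steps 4 → 7 → 6, so m(2) = 6.
  α_5 = 1: Horner steps 4 → 3 → 8, so m(1) = 8.
Codeword c = [5, 0, 9, 6, 8] ∈ F_13^5.


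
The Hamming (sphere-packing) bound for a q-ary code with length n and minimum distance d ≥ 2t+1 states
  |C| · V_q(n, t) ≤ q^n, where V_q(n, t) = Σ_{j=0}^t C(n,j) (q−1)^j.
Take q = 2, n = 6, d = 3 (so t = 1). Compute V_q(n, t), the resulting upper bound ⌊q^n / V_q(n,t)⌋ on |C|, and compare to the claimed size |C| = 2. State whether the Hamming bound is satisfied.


V_q(n, t) = 7, q^n = 64, Hamming bound = 9, |C| = 2 ≤ bound (satisfied).

Step 1: Compute V_q(n, t) = Σ_{j=0}^1 C(n, j) (q−1)^j.
  j = 0: C(6,0)·(1)^0 = 1·1 = 1.
  j = 1: C(6,1)·(1)^1 = 6·1 = 6.
  V_q(n, t) = 1 + 6 = 7.
Step 2: q^n = 2^6 = 64.
Step 3: Hamming bound ⌊q^n / V_q(n,t)⌋ = ⌊64/7⌋ = 9.
Step 4: Compare |C| = 2 to 9: satisfied.
The claimed |C| lies below the Hamming bound.


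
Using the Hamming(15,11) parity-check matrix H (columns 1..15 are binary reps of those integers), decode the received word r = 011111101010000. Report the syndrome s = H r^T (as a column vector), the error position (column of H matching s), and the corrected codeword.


s = (0, 0, 1, 1)^T, error position = 3, corrected codeword c = 010111101010000

Compute s = H r^T mod 2 one row at a time:
  s_1 = 0 + 1 + 0 + 1 + 0 + 0 + 0 + 0 = 2 ≡ 0 (mod 2).
  s_2 = 1 + 1 + 1 + 1 + 0 + 0 + 0 + 0 = 4 ≡ 0 (mod 2).
  s_3 = 1 + 1 + 1 + 1 + 0 + 1 + 0 + 0 = 5 ≡ 1 (mod 2).
  s_4 = 0 + 1 + 1 + 1 + 1 + 1 + 0 + 0 = 5 ≡ 1 (mod 2).
s = (0, 0, 1, 1)^T — this equals column 3 of H (binary 0011), so error is at position 3.
Correct: flip bit 3 of r = 011111101010000 to get c = 010111101010000.


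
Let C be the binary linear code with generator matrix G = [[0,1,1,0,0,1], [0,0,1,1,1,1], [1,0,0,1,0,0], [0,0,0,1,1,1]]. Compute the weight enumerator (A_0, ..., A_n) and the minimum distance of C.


Weight distribution: A_0 = 1, A_1 = 1, A_2 = 2, A_3 = 6, A_4 = 5, A_5 = 1. Minimum distance d = 1.

Enumerate all 2^4 = 16 messages m ∈ F_2^4.
For each, compute codeword c = mG in F_2^6, then tally its weight.
  m = 0000 → c = 000000, weight = 0.
  m = 1000 → c = 011001, weight = 3.
  m = 0100 → c = 001111, weight = 4.
  m = 1100 → c = 010110, weight = 3.
  m = 0010 → c = 100100, weight = 2.
  m = 1010 → c = 111101, weight = 5.
  m = 0110 → c = 101011, weight = 4.
  m = 1110 → c = 110010, weight = 3.
  m = 0001 → c = 000111, weight = 3.
  m = 1001 → c = 011110, weight = 4.
  m = 0101 → c = 001000, weight = 1.
  m = 1101 → c = 010001, weight = 2.
  m = 0011 → c = 100011, weight = 3.
  m = 1011 → c = 111010, weight = 4.
  m = 0111 → c = 101100, weight = 3.
  m = 1111 → c = 110101, weight = 4.
Tally weights:
  weight 0: 1 codewords.
  weight 1: 1 codewords.
  weight 2: 2 codewords.
  weight 3: 6 codewords.
  weight 4: 5 codewords.
  weight 5: 1 codewords.
Minimum distance d = smallest w > 0 with A_w > 0 = 1.
Sanity: Σ A_w = 16 = 2^4 = 16 ✓.


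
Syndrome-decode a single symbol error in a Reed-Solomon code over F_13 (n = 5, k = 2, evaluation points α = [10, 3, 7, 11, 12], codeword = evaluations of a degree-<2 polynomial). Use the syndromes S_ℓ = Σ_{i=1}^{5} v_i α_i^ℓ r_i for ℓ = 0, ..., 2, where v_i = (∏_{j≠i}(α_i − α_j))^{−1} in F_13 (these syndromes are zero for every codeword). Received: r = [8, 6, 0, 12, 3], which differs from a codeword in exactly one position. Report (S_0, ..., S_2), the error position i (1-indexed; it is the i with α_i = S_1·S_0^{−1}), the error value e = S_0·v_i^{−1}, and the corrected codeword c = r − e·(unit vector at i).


S = (8, 4, 2), error at position 3, error magnitude e = 4, c = [8, 6, 9, 12, 3].

Step 1: column multipliers v_i = (∏_{j≠i}(α_i − α_j))^{−1} mod 13.
  i = 1 (α = 10): (10−3)(10−7)(10−11)(10−12) = 7·3·(−1)·(−2) = 42 ≡ 3, so v_1 = 3^{−1} = 9 (mod 13).
  i = 2 (α = 3): (3−10)(3−7)(3−11)(3−12) = (−7)·(−4)·(−8)·(−9) = 2016 ≡ 1, so v_2 = 1^{−1} = 1 (mod 13).
  i = 3 (α = 7): (7−10)(7−3)(7−11)(7−12) = (−3)·4·(−4)·(−5) = −240 ≡ 7, so v_3 = 7^{−1} = 2 (mod 13).
  i = 4 (α = 11): (11−10)(11−3)(11−7)(11−12) = 1·8·4·(−1) = −32 ≡ 7, so v_4 = 7^{−1} = 2 (mod 13).
  i = 5 (α = 12): (12−10)(12−3)(12−7)(12−11) = 2·9·5·1 = 90 ≡ 12, so v_5 = 12^{−1} = 12 (mod 13).
  v = [9, 1, 2, 2, 12].
Step 2: syndromes of r = [8, 6, 0, 12, 3] (all sums mod 13).
  S_0 = Σ v_i r_i = 9·8 + 1·6 + 2·0 + 2·12 + 12·3 = 138 ≡ 8.
  S_1 = Σ v_i α_i r_i = 9·10·8 + 1·3·6 + 2·7·0 + 2·11·12 + 12·12·3 = 1434 ≡ 4.
  α_i^2 mod 13 = [9, 9, 10, 4, 1].
  S_2 = Σ v_i α_i^2 r_i = 9·9·8 + 1·9·6 + 2·10·0 + 2·4·12 + 12·1·3 = 834 ≡ 2.
  S = (8, 4, 2) ≠ 0, so r is not a codeword (an error is present).
Step 3: locate the error. For a single error e at position i, S_ℓ = v_i·e·α_i^ℓ, so α_err = S_1/S_0.
  S_0^{−1} = 8^{−1} = 5 (mod 13), so α_err = 4·5 = 20 ≡ 7 = α_3. Error position i = 3.
  Consistency check: S_2/S_1 = 2·10 = 20 ≡ 7 = α_err ✓ (single-error assumption holds).
Step 4: error magnitude e = S_0/v_3 = S_0·∏_{j≠3}(α_3 − α_j) = 8·7 = 56 ≡ 4 (mod 13).
Step 5: correct position 3: c_3 = r_3 − e = 0 − 4 ≡ 9 (mod 13). Hence c = [8, 6, 9, 12, 3].
  Check: interpolating c through the α_i gives m(x) = 7 + 4·x (degree < 2) with m(α_i) = c_i for every i, so c is indeed a codeword.


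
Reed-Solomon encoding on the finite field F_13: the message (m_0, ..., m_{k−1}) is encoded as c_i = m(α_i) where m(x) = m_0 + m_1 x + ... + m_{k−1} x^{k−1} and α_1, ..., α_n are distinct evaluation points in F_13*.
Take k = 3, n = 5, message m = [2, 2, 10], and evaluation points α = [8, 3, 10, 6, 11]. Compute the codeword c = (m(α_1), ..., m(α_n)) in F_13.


c = [8, 7, 8, 10, 12]

Message polynomial: m(x) = 2 + 2·x + 10·x^2 (mod 13).
For each evaluation point α_i, compute m(α_i) mod 13:
  α_1 = 8: Horner steps 10 → 4 → 8, so m(8) = 8.
  α_2 = 3: Horner steps 10 → 6 → 7, so m(3) = 7.
  α_3 = 10: Horner steps 10 → 11 → 8, so m(10) = 8.
  α_4 = 6: Horner steps 10 → 10 → 10, so m(6) = 10.
  α_5 = 11: Horner steps 10 → 8 → 12, so m(11) = 12.
Codeword c = [8, 7, 8, 10, 12] ∈ F_13^5.


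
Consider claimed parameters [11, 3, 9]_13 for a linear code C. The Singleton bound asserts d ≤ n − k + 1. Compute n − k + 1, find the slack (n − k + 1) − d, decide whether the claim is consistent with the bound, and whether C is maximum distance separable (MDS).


Singleton RHS = n − k + 1 = 9, slack = 0, bound satisfied, MDS.

Singleton bound: d ≤ n − k + 1.
Here n = 11, k = 3, so n − k + 1 = 9.
Given d = 9, check d ≤ 9: YES.
Slack = (n − k + 1) − d = 0.
The code is MDS (slack = 0).
Description: the claimed parameters are [11, 3, 9]_13; such a code would be MDS (meets Singleton bound).


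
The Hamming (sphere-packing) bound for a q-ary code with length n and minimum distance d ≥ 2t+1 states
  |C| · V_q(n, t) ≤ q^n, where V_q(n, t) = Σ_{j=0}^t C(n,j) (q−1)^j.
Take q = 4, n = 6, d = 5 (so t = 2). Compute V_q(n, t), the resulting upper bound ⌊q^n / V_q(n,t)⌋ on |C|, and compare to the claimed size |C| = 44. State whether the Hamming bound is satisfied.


V_q(n, t) = 154, q^n = 4096, Hamming bound = 26, |C| = 44 > bound (violated).

Step 1: Compute V_q(n, t) = Σ_{j=0}^2 C(n, j) (q−1)^j.
  j = 0: C(6,0)·(3)^0 = 1·1 = 1.
  j = 1: C(6,1)·(3)^1 = 6·3 = 18.
  j = 2: C(6,2)·(3)^2 = 15·9 = 135.
  V_q(n, t) = 1 + 18 + 135 = 154.
Step 2: q^n = 4^6 = 4096.
Step 3: Hamming bound ⌊q^n / V_q(n,t)⌋ = ⌊4096/154⌋ = 26.
Step 4: Compare |C| = 44 to 26: violated.
The claimed |C| lies above the Hamming bound, so no 4-ary code of length 6 with d ≥ 5 can have 44 codewords.


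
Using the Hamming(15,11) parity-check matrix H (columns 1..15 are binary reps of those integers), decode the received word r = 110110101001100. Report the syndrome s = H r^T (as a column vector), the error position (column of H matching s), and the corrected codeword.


s = (1, 1, 0, 1)^T, error position = 13, corrected codeword c = 110110101001000

Compute s = H r^T mod 2 one row at a time:
  s_1 = 0 + 1 + 0 + 0 + 1 + 1 + 0 + 0 = 3 ≡ 1 (mod 2).
  s_2 = 1 + 1 + 0 + 1 + 1 + 1 + 0 + 0 = 5 ≡ 1 (mod 2).
  s_3 = 1 + 0 + 0 + 1 + 0 + 0 + 0 + 0 = 2 ≡ 0 (mod 2).
  s_4 = 1 + 0 + 1 + 1 + 1 + 0 + 1 + 0 = 5 ≡ 1 (mod 2).
s = (1, 1, 0, 1)^T — this equals column 13 of H (binary 1101), so error is at position 13.
Correct: flip bit 13 of r = 110110101001100 to get c = 110110101001000.


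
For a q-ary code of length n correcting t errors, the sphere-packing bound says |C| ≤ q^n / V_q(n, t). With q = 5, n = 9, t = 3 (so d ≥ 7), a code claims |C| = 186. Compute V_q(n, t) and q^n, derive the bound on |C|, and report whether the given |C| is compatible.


V_q(n, t) = 5989, q^n = 1953125, Hamming bound = 326, |C| = 186 ≤ bound (satisfied).

Step 1: Compute V_q(n, t) = Σ_{j=0}^3 C(n, j) (q−1)^j.
  j = 0: C(9,0)·(4)^0 = 1·1 = 1.
  j = 1: C(9,1)·(4)^1 = 9·4 = 36.
  j = 2: C(9,2)·(4)^2 = 36·16 = 576.
  j = 3: C(9,3)·(4)^3 = 84·64 = 5376.
  V_q(n, t) = 1 + 36 + 576 + 5376 = 5989.
Step 2: q^n = 5^9 = 1953125.
Step 3: Hamming bound ⌊q^n / V_q(n,t)⌋ = ⌊1953125/5989⌋ = 326.
Step 4: Compare |C| = 186 to 326: satisfied.
The claimed |C| lies below the Hamming bound.


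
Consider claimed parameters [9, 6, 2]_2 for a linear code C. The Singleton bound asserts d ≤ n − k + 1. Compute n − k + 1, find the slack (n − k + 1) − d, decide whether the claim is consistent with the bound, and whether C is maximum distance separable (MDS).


Singleton RHS = n − k + 1 = 4, slack = 2, bound satisfied, not MDS.

Singleton bound: d ≤ n − k + 1.
Here n = 9, k = 6, so n − k + 1 = 4.
Given d = 2, check d ≤ 4: YES.
Slack = (n − k + 1) − d = 2.
The code is NOT MDS (slack = 2 > 0).
Description: the claimed parameters are [9, 6, 2]_2; such a code would be non-MDS.


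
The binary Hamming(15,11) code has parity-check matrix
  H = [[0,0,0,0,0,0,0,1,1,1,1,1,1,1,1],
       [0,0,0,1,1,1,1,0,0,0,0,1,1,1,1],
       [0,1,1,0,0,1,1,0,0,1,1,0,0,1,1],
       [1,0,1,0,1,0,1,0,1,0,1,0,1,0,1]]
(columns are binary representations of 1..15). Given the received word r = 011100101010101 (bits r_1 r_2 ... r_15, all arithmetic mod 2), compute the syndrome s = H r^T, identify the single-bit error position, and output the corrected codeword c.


s = (0, 0, 1, 0)^T, error position = 2, corrected codeword c = 001100101010101

Compute s = H r^T mod 2 one row at a time:
  s_1 = 0 + 1 + 0 + 1 + 0 + 1 + 0 + 1 = 4 ≡ 0 (mod 2).
  s_2 = 1 + 0 + 0 + 1 + 0 + 1 + 0 + 1 = 4 ≡ 0 (mod 2).
  s_3 = 1 + 1 + 0 + 1 + 0 + 1 + 0 + 1 = 5 ≡ 1 (mod 2).
  s_4 = 0 + 1 + 0 + 1 + 1 + 1 + 1 + 1 = 6 ≡ 0 (mod 2).
s = (0, 0, 1, 0)^T — this equals column 2 of H (binary 0010), so error is at position 2.
Correct: flip bit 2 of r = 011100101010101 to get c = 001100101010101.


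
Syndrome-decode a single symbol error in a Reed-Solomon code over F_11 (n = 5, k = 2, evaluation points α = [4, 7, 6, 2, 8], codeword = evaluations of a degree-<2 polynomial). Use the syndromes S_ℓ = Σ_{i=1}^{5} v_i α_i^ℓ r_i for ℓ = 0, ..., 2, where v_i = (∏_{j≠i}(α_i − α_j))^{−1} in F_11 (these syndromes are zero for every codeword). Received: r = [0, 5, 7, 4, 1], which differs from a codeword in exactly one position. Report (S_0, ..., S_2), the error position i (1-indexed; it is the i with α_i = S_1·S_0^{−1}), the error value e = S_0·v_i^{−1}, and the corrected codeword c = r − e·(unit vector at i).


S = (5, 7, 1), error at position 5, error magnitude e = 9, c = [0, 5, 7, 4, 3].

Step 1: column multipliers v_i = (∏_{j≠i}(α_i − α_j))^{−1} mod 11.
  i = 1 (α = 4): (4−7)(4−6)(4−2)(4−8) = (−3)·(−2)·2·(−4) = −48 ≡ 7, so v_1 = 7^{−1} = 8 (mod 11).
  i = 2 (α = 7): (7−4)(7−6)(7−2)(7−8) = 3·1·5·(−1) = −15 ≡ 7, so v_2 = 7^{−1} = 8 (mod 11).
  i = 3 (α = 6): (6−4)(6−7)(6−2)(6−8) = 2·(−1)·4·(−2) = 16 ≡ 5, so v_3 = 5^{−1} = 9 (mod 11).
  i = 4 (α = 2): (2−4)(2−7)(2−6)(2−8) = (−2)·(−5)·(−4)·(−6) = 240 ≡ 9, so v_4 = 9^{−1} = 5 (mod 11).
  i = 5 (α = 8): (8−4)(8−7)(8−6)(8−2) = 4·1·2·6 = 48 ≡ 4, so v_5 = 4^{−1} = 3 (mod 11).
  v = [8, 8, 9, 5, 3].
Step 2: syndromes of r = [0, 5, 7, 4, 1] (all sums mod 11).
  S_0 = Σ v_i r_i = 8·0 + 8·5 + 9·7 + 5·4 + 3·1 = 126 ≡ 5.
  S_1 = Σ v_i α_i r_i = 8·4·0 + 8·7·5 + 9·6·7 + 5·2·4 + 3·8·1 = 722 ≡ 7.
  α_i^2 mod 11 = [5, 5, 3, 4, 9].
  S_2 = Σ v_i α_i^2 r_i = 8·5·0 + 8·5·5 + 9·3·7 + 5·4·4 + 3·9·1 = 496 ≡ 1.
  S = (5, 7, 1) ≠ 0, so r is not a codeword (an error is present).
Step 3: locate the error. For a single error e at position i, S_ℓ = v_i·e·α_i^ℓ, so α_err = S_1/S_0.
  S_0^{−1} = 5^{−1} = 9 (mod 11), so α_err = 7·9 = 63 ≡ 8 = α_5. Error position i = 5.
  Consistency check: S_2/S_1 = 1·8 = 8 ≡ 8 = α_err ✓ (single-error assumption holds).
Step 4: error magnitude e = S_0/v_5 = S_0·∏_{j≠5}(α_5 − α_j) = 5·4 = 20 ≡ 9 (mod 11).
Step 5: correct position 5: c_5 = r_5 − e = 1 − 9 ≡ 3 (mod 11). Hence c = [0, 5, 7, 4, 3].
  Check: interpolating c through the α_i gives m(x) = 8 + 9·x (degree < 2) with m(α_i) = c_i for every i, so c is indeed a codeword.


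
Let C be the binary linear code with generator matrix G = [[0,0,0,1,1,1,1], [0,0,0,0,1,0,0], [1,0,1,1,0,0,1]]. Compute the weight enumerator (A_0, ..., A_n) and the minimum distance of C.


Weight distribution: A_0 = 1, A_1 = 1, A_3 = 2, A_4 = 3, A_5 = 1. Minimum distance d = 1.

Enumerate all 2^3 = 8 messages m ∈ F_2^3.
For each, compute codeword c = mG in F_2^7, then tally its weight.
  m = 000 → c = 0000000, weight = 0.
  m = 100 → c = 0001111, weight = 4.
  m = 010 → c = 0000100, weight = 1.
  m = 110 → c = 0001011, weight = 3.
  m = 001 → c = 1011001, weight = 4.
  m = 101 → c = 1010110, weight = 4.
  m = 011 → c = 1011101, weight = 5.
  m = 111 → c = 1010010, weight = 3.
Tally weights:
  weight 0: 1 codewords.
  weight 1: 1 codewords.
  weight 3: 2 codewords.
  weight 4: 3 codewords.
  weight 5: 1 codewords.
Minimum distance d = smallest w > 0 with A_w > 0 = 1.
Sanity: Σ A_w = 8 = 2^3 = 8 ✓.


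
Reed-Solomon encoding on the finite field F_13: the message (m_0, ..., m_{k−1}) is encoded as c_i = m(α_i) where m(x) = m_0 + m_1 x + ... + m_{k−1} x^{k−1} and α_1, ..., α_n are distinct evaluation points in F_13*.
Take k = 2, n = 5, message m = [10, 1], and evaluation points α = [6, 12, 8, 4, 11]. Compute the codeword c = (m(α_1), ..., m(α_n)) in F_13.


c = [3, 9, 5, 1, 8]

Message polynomial: m(x) = 10 + 1·x (mod 13).
For each evaluation point α_i, compute m(α_i) mod 13:
  α_1 = 6: Horner steps 1 → 3, so m(6) = 3.
  α_2 = 12: Horner steps 1 → 9, so m(12) = 9.
  α_3 = 8: Horner steps 1 → 5, so m(8) = 5.
  α_4 = 4: Horner steps 1 → 1, so m(4) = 1.
  α_5 = 11: Horner steps 1 → 8, so m(11) = 8.
Codeword c = [3, 9, 5, 1, 8] ∈ F_13^5.


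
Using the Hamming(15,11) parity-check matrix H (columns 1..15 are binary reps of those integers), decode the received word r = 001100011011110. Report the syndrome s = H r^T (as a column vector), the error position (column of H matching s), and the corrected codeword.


s = (0, 0, 1, 0)^T, error position = 2, corrected codeword c = 011100011011110

Compute s = H r^T mod 2 one row at a time:
  s_1 = 1 + 1 + 0 + 1 + 1 + 1 + 1 + 0 = 6 ≡ 0 (mod 2).
  s_2 = 1 + 0 + 0 + 0 + 1 + 1 + 1 + 0 = 4 ≡ 0 (mod 2).
  s_3 = 0 + 1 + 0 + 0 + 0 + 1 + 1 + 0 = 3 ≡ 1 (mod 2).
  s_4 = 0 + 1 + 0 + 0 + 1 + 1 + 1 + 0 = 4 ≡ 0 (mod 2).
s = (0, 0, 1, 0)^T — this equals column 2 of H (binary 0010), so error is at position 2.
Correct: flip bit 2 of r = 001100011011110 to get c = 011100011011110.


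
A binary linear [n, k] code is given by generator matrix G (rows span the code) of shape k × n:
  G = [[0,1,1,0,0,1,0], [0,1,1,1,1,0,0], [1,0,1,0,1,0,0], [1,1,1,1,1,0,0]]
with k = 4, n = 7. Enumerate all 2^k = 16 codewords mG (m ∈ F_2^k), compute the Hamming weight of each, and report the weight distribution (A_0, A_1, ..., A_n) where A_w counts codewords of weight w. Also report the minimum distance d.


Weight distribution: A_0 = 1, A_1 = 1, A_2 = 2, A_3 = 6, A_4 = 5, A_5 = 1. Minimum distance d = 1.

Enumerate all 2^4 = 16 messages m ∈ F_2^4.
For each, compute codeword c = mG in F_2^7, then tally its weight.
  m = 0000 → c = 0000000, weight = 0.
  m = 1000 → c = 0110010, weight = 3.
  m = 0100 → c = 0111100, weight = 4.
  m = 1100 → c = 0001110, weight = 3.
  m = 0010 → c = 1010100, weight = 3.
  m = 1010 → c = 1100110, weight = 4.
  m = 0110 → c = 1101000, weight = 3.
  m = 1110 → c = 1011010, weight = 4.
  m = 0001 → c = 1111100, weight = 5.
  m = 1001 → c = 1001110, weight = 4.
  m = 0101 → c = 1000000, weight = 1.
  m = 1101 → c = 1110010, weight = 4.
  m = 0011 → c = 0101000, weight = 2.
  m = 1011 → c = 0011010, weight = 3.
  m = 0111 → c = 0010100, weight = 2.
  m = 1111 → c = 0100110, weight = 3.
Tally weights:
  weight 0: 1 codewords.
  weight 1: 1 codewords.
  weight 2: 2 codewords.
  weight 3: 6 codewords.
  weight 4: 5 codewords.
  weight 5: 1 codewords.
Minimum distance d = smallest w > 0 with A_w > 0 = 1.
Sanity: Σ A_w = 16 = 2^4 = 16 ✓.


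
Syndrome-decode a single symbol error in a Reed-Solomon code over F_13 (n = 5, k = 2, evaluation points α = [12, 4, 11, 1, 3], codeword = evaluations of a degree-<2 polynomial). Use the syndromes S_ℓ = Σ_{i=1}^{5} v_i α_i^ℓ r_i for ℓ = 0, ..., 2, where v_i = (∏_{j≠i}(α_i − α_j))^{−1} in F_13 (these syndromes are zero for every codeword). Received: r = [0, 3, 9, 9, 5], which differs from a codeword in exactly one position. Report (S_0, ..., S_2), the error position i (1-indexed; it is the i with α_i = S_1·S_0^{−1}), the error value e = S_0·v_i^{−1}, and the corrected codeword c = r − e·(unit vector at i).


S = (6, 1, 11), error at position 3, error magnitude e = 7, c = [0, 3, 2, 9, 5].

Step 1: column multipliers v_i = (∏_{j≠i}(α_i − α_j))^{−1} mod 13.
  i = 1 (α = 12): (12−4)(12−11)(12−1)(12−3) = 8·1·11·9 = 792 ≡ 12, so v_1 = 12^{−1} = 12 (mod 13).
  i = 2 (α = 4): (4−12)(4−11)(4−1)(4−3) = (−8)·(−7)·3·1 = 168 ≡ 12, so v_2 = 12^{−1} = 12 (mod 13).
  i = 3 (α = 11): (11−12)(11−4)(11−1)(11−3) = (−1)·7·10·8 = −560 ≡ 12, so v_3 = 12^{−1} = 12 (mod 13).
  i = 4 (α = 1): (1−12)(1−4)(1−11)(1−3) = (−11)·(−3)·(−10)·(−2) = 660 ≡ 10, so v_4 = 10^{−1} = 4 (mod 13).
  i = 5 (α = 3): (3−12)(3−4)(3−11)(3−1) = (−9)·(−1)·(−8)·2 = −144 ≡ 12, so v_5 = 12^{−1} = 12 (mod 13).
  v = [12, 12, 12, 4, 12].
Step 2: syndromes of r = [0, 3, 9, 9, 5] (all sums mod 13).
  S_0 = Σ v_i r_i = 12·0 + 12·3 + 12·9 + 4·9 + 12·5 = 240 ≡ 6.
  S_1 = Σ v_i α_i r_i = 12·12·0 + 12·4·3 + 12·11·9 + 4·1·9 + 12·3·5 = 1548 ≡ 1.
  α_i^2 mod 13 = [1, 3, 4, 1, 9].
  S_2 = Σ v_i α_i^2 r_i = 12·1·0 + 12·3·3 + 12·4·9 + 4·1·9 + 12·9·5 = 1116 ≡ 11.
  S = (6, 1, 11) ≠ 0, so r is not a codeword (an error is present).
Step 3: locate the error. For a single error e at position i, S_ℓ = v_i·e·α_i^ℓ, so α_err = S_1/S_0.
  S_0^{−1} = 6^{−1} = 11 (mod 13), so α_err = 1·11 = 11 ≡ 11 = α_3. Error position i = 3.
  Consistency check: S_2/S_1 = 11·1 = 11 ≡ 11 = α_err ✓ (single-error assumption holds).
Step 4: error magnitude e = S_0/v_3 = S_0·∏_{j≠3}(α_3 − α_j) = 6·12 = 72 ≡ 7 (mod 13).
Step 5: correct position 3: c_3 = r_3 − e = 9 − 7 ≡ 2 (mod 13). Hence c = [0, 3, 2, 9, 5].
  Check: interpolating c through the α_i gives m(x) = 11 + 11·x (degree < 2) with m(α_i) = c_i for every i, so c is indeed a codeword.


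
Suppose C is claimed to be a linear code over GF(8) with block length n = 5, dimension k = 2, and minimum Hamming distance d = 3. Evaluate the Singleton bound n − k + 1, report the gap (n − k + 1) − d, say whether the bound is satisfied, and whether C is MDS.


Singleton RHS = n − k + 1 = 4, slack = 1, bound satisfied, not MDS.

Singleton bound: d ≤ n − k + 1.
Here n = 5, k = 2, so n − k + 1 = 4.
Given d = 3, check d ≤ 4: YES.
Slack = (n − k + 1) − d = 1.
The code is NOT MDS (slack = 1 > 0).
Description: the claimed parameters are [5, 2, 3]_8; such a code would be non-MDS.


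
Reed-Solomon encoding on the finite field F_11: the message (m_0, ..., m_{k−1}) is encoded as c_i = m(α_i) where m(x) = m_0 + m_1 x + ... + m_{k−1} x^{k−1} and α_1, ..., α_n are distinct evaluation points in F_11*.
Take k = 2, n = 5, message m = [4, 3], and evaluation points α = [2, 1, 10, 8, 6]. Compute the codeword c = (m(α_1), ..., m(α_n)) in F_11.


c = [10, 7, 1, 6, 0]

Message polynomial: m(x) = 4 + 3·x (mod 11).
For each evaluation point α_i, compute m(α_i) mod 11:
  α_1 = 2: Horner steps 3 → 10, so m(2) = 10.
  α_2 = 1: Horner steps 3 → 7, so m(1) = 7.
  α_3 = 10: Horner steps 3 → 1, so m(10) = 1.
  α_4 = 8: Horner steps 3 → 6, so m(8) = 6.
  α_5 = 6: Horner steps 3 → 0, so m(6) = 0.
Codeword c = [10, 7, 1, 6, 0] ∈ F_11^5.


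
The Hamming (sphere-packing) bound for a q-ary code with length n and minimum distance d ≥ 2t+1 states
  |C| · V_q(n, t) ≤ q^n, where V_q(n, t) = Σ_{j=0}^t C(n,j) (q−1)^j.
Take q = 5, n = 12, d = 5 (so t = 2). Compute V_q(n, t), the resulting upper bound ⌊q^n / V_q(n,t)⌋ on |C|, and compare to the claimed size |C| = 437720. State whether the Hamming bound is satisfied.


V_q(n, t) = 1105, q^n = 244140625, Hamming bound = 220941, |C| = 437720 > bound (violated).

Step 1: Compute V_q(n, t) = Σ_{j=0}^2 C(n, j) (q−1)^j.
  j = 0: C(12,0)·(4)^0 = 1·1 = 1.
  j = 1: C(12,1)·(4)^1 = 12·4 = 48.
  j = 2: C(12,2)·(4)^2 = 66·16 = 1056.
  V_q(n, t) = 1 + 48 + 1056 = 1105.
Step 2: q^n = 5^12 = 244140625.
Step 3: Hamming bound ⌊q^n / V_q(n,t)⌋ = ⌊244140625/1105⌋ = 220941.
Step 4: Compare |C| = 437720 to 220941: violated.
The claimed |C| lies above the Hamming bound, so no 5-ary code of length 12 with d ≥ 5 can have 437720 codewords.


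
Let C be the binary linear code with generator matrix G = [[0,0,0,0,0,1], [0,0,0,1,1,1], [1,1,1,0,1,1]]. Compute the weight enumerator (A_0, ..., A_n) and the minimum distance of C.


Weight distribution: A_0 = 1, A_1 = 1, A_2 = 1, A_3 = 1, A_4 = 2, A_5 = 2. Minimum distance d = 1.

Enumerate all 2^3 = 8 messages m ∈ F_2^3.
For each, compute codeword c = mG in F_2^6, then tally its weight.
  m = 000 → c = 000000, weight = 0.
  m = 100 → c = 000001, weight = 1.
  m = 010 → c = 000111, weight = 3.
  m = 110 → c = 000110, weight = 2.
  m = 001 → c = 111011, weight = 5.
  m = 101 → c = 111010, weight = 4.
  m = 011 → c = 111100, weight = 4.
  m = 111 → c = 111101, weight = 5.
Tally weights:
  weight 0: 1 codewords.
  weight 1: 1 codewords.
  weight 2: 1 codewords.
  weight 3: 1 codewords.
  weight 4: 2 codewords.
  weight 5: 2 codewords.
Minimum distance d = smallest w > 0 with A_w > 0 = 1.
Sanity: Σ A_w = 8 = 2^3 = 8 ✓.


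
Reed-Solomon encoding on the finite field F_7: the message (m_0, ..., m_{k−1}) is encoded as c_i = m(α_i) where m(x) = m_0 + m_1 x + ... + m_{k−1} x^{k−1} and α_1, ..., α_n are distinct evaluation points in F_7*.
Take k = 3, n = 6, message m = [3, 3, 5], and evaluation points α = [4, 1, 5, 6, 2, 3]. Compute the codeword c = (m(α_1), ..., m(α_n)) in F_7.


c = [4, 4, 3, 5, 1, 1]

Message polynomial: m(x) = 3 + 3·x + 5·x^2 (mod 7).
For each evaluation point α_i, compute m(α_i) mod 7:
  α_1 = 4: Horner steps 5 → 2 → 4, so m(4) = 4.
  α_2 = 1: Horner steps 5 → 1 → 4, so m(1) = 4.
  α_3 = 5: Horner steps 5 → 0 → 3, so m(5) = 3.
  α_4 = 6: Horner steps 5 → 5 → 5, so m(6) = 5.
  α_5 = 2: Horner steps 5 → 6 → 1, so m(2) = 1.
  α_6 = 3: Horner steps 5 → 4 → 1, so m(3) = 1.
Codeword c = [4, 4, 3, 5, 1, 1] ∈ F_7^6.


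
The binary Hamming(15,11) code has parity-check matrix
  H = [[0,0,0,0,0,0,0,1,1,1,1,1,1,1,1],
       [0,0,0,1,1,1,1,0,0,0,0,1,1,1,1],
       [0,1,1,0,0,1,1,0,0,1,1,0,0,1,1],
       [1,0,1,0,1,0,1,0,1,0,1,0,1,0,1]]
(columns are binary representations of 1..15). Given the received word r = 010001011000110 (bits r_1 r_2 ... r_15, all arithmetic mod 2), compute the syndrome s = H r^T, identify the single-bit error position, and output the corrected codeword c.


s = (0, 1, 1, 0)^T, error position = 6, corrected codeword c = 010000011000110

Compute s = H r^T mod 2 one row at a time:
  s_1 = 1 + 1 + 0 + 0 + 0 + 1 + 1 + 0 = 4 ≡ 0 (mod 2).
  s_2 = 0 + 0 + 1 + 0 + 0 + 1 + 1 + 0 = 3 ≡ 1 (mod 2).
  s_3 = 1 + 0 + 1 + 0 + 0 + 0 + 1 + 0 = 3 ≡ 1 (mod 2).
  s_4 = 0 + 0 + 0 + 0 + 1 + 0 + 1 + 0 = 2 ≡ 0 (mod 2).
s = (0, 1, 1, 0)^T — this equals column 6 of H (binary 0110), so error is at position 6.
Correct: flip bit 6 of r = 010001011000110 to get c = 010000011000110.


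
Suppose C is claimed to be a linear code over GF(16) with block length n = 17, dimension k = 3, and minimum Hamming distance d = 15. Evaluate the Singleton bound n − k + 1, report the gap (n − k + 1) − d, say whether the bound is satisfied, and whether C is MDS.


Singleton RHS = n − k + 1 = 15, slack = 0, bound satisfied, MDS.

Singleton bound: d ≤ n − k + 1.
Here n = 17, k = 3, so n − k + 1 = 15.
Given d = 15, check d ≤ 15: YES.
Slack = (n − k + 1) − d = 0.
The code is MDS (slack = 0).
Description: the claimed parameters are [17, 3, 15]_16; such a code would be MDS (meets Singleton bound).


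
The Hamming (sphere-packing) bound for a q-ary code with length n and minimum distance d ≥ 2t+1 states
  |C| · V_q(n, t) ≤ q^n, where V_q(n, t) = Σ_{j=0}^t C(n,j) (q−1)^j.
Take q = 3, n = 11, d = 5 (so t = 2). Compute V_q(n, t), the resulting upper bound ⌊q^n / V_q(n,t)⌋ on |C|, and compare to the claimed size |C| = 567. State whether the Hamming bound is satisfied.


V_q(n, t) = 243, q^n = 177147, Hamming bound = 729, |C| = 567 ≤ bound (satisfied).

Step 1: Compute V_q(n, t) = Σ_{j=0}^2 C(n, j) (q−1)^j.
  j = 0: C(11,0)·(2)^0 = 1·1 = 1.
  j = 1: C(11,1)·(2)^1 = 11·2 = 22.
  j = 2: C(11,2)·(2)^2 = 55·4 = 220.
  V_q(n, t) = 1 + 22 + 220 = 243.
Step 2: q^n = 3^11 = 177147.
Step 3: Hamming bound ⌊q^n / V_q(n,t)⌋ = ⌊177147/243⌋ = 729.
Step 4: Compare |C| = 567 to 729: satisfied.
The claimed |C| lies below the Hamming bound.


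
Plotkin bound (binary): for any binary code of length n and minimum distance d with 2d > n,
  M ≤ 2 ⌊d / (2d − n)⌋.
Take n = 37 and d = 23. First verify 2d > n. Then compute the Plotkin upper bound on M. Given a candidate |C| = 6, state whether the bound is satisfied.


Plotkin bound M ≤ 4; given |C| = 6 > bound (violated).

Check applicability: 2d = 46, n = 37.
2d − n = 9 > 0, so Plotkin applies.
Compute d/(2d−n) = 23/9 ≈ 2.5556.
⌊d/(2d−n)⌋ = 2.
Plotkin bound: M ≤ 2·2 = 4.
Given |C| = 6, check: VIOLATED.
This |C| is above the Plotkin bound, so no binary code with n = 37, d = 23 and 6 codewords exists.


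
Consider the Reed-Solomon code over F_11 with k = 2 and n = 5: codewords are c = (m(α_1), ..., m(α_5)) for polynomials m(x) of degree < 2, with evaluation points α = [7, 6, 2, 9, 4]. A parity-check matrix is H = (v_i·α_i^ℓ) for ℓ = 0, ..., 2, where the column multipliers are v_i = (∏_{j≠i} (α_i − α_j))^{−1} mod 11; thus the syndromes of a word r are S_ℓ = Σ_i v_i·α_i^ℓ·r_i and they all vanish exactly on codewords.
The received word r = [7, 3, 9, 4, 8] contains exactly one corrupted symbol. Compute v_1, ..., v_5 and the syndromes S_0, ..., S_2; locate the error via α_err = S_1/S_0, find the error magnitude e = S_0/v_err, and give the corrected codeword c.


S = (4, 5, 9), error at position 5, error magnitude e = 2, c = [7, 3, 9, 4, 6].

Step 1: column multipliers v_i = (∏_{j≠i}(α_i − α_j))^{−1} mod 11.
  i = 1 (α = 7): (7−6)(7−2)(7−9)(7−4) = 1·5·(−2)·3 = −30 ≡ 3, so v_1 = 3^{−1} = 4 (mod 11).
  i = 2 (α = 6): (6−7)(6−2)(6−9)(6−4) = (−1)·4·(−3)·2 = 24 ≡ 2, so v_2 = 2^{−1} = 6 (mod 11).
  i = 3 (α = 2): (2−7)(2−6)(2−9)(2−4) = (−5)·(−4)·(−7)·(−2) = 280 ≡ 5, so v_3 = 5^{−1} = 9 (mod 11).
  i = 4 (α = 9): (9−7)(9−6)(9−2)(9−4) = 2·3·7·5 = 210 ≡ 1, so v_4 = 1^{−1} = 1 (mod 11).
  i = 5 (α = 4): (4−7)(4−6)(4−2)(4−9) = (−3)·(−2)·2·(−5) = −60 ≡ 6, so v_5 = 6^{−1} = 2 (mod 11).
  v = [4, 6, 9, 1, 2].
Step 2: syndromes of r = [7, 3, 9, 4, 8] (all sums mod 11).
  S_0 = Σ v_i r_i = 4·7 + 6·3 + 9·9 + 1·4 + 2·8 = 147 ≡ 4.
  S_1 = Σ v_i α_i r_i = 4·7·7 + 6·6·3 + 9·2·9 + 1·9·4 + 2·4·8 = 566 ≡ 5.
  α_i^2 mod 11 = [5, 3, 4, 4, 5].
  S_2 = Σ v_i α_i^2 r_i = 4·5·7 + 6·3·3 + 9·4·9 + 1·4·4 + 2·5·8 = 614 ≡ 9.
  S = (4, 5, 9) ≠ 0, so r is not a codeword (an error is present).
Step 3: locate the error. For a single error e at position i, S_ℓ = v_i·e·α_i^ℓ, so α_err = S_1/S_0.
  S_0^{−1} = 4^{−1} = 3 (mod 11), so α_err = 5·3 = 15 ≡ 4 = α_5. Error position i = 5.
  Consistency check: S_2/S_1 = 9·9 = 81 ≡ 4 = α_err ✓ (single-error assumption holds).
Step 4: error magnitude e = S_0/v_5 = S_0·∏_{j≠5}(α_5 − α_j) = 4·6 = 24 ≡ 2 (mod 11).
Step 5: correct position 5: c_5 = r_5 − e = 8 − 2 ≡ 6 (mod 11). Hence c = [7, 3, 9, 4, 6].
  Check: interpolating c through the α_i gives m(x) = 1 + 4·x (degree < 2) with m(α_i) = c_i for every i, so c is indeed a codeword.


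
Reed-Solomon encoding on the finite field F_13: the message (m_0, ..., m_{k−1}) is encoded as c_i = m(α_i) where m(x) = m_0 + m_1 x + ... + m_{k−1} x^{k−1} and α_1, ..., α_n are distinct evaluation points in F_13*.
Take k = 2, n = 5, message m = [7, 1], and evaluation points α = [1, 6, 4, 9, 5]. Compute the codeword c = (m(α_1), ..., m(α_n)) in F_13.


c = [8, 0, 11, 3, 12]

Message polynomial: m(x) = 7 + 1·x (mod 13).
For each evaluation point α_i, compute m(α_i) mod 13:
  α_1 = 1: Horner steps 1 → 8, so m(1) = 8.
  α_2 = 6: Horner steps 1 → 0, so m(6) = 0.
  α_3 = 4: Horner steps 1 → 11, so m(4) = 11.
  α_4 = 9: Horner steps 1 → 3, so m(9) = 3.
  α_5 = 5: Horner steps 1 → 12, so m(5) = 12.
Codeword c = [8, 0, 11, 3, 12] ∈ F_13^5.


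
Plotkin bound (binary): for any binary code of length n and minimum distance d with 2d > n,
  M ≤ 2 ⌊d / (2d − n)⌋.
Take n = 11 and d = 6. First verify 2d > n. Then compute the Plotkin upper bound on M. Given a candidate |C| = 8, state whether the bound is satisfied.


Plotkin bound M ≤ 12; given |C| = 8 ≤ bound (satisfied).

Check applicability: 2d = 12, n = 11.
2d − n = 1 > 0, so Plotkin applies.
Compute d/(2d−n) = 6/1 ≈ 6.0000.
⌊d/(2d−n)⌋ = 6.
Plotkin bound: M ≤ 2·6 = 12.
Given |C| = 8, check: satisfied.
This |C| is below the Plotkin bound.


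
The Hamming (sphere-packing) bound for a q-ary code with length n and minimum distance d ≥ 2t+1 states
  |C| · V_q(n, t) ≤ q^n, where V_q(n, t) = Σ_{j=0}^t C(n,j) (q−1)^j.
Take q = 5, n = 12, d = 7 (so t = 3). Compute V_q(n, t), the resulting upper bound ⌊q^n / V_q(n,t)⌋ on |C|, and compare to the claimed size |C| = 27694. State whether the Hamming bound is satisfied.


V_q(n, t) = 15185, q^n = 244140625, Hamming bound = 16077, |C| = 27694 > bound (violated).

Step 1: Compute V_q(n, t) = Σ_{j=0}^3 C(n, j) (q−1)^j.
  j = 0: C(12,0)·(4)^0 = 1·1 = 1.
  j = 1: C(12,1)·(4)^1 = 12·4 = 48.
  j = 2: C(12,2)·(4)^2 = 66·16 = 1056.
  j = 3: C(12,3)·(4)^3 = 220·64 = 14080.
  V_q(n, t) = 1 + 48 + 1056 + 14080 = 15185.
Step 2: q^n = 5^12 = 244140625.
Step 3: Hamming bound ⌊q^n / V_q(n,t)⌋ = ⌊244140625/15185⌋ = 16077.
Step 4: Compare |C| = 27694 to 16077: violated.
The claimed |C| lies above the Hamming bound, so no 5-ary code of length 12 with d ≥ 7 can have 27694 codewords.


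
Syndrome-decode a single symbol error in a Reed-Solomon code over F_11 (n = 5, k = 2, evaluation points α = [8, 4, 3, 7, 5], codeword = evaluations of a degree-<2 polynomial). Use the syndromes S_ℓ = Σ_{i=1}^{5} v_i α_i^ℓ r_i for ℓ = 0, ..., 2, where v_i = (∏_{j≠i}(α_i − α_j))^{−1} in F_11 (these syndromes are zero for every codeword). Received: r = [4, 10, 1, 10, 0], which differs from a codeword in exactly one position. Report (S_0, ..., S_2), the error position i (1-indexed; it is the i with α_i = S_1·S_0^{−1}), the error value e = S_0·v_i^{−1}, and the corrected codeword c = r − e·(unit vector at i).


S = (7, 6, 2), error at position 2, error magnitude e = 4, c = [4, 6, 1, 10, 0].

Step 1: column multipliers v_i = (∏_{j≠i}(α_i − α_j))^{−1} mod 11.
  i = 1 (α = 8): (8−4)(8−3)(8−7)(8−5) = 4·5·1·3 = 60 ≡ 5, so v_1 = 5^{−1} = 9 (mod 11).
  i = 2 (α = 4): (4−8)(4−3)(4−7)(4−5) = (−4)·1·(−3)·(−1) = −12 ≡ 10, so v_2 = 10^{−1} = 10 (mod 11).
  i = 3 (α = 3): (3−8)(3−4)(3−7)(3−5) = (−5)·(−1)·(−4)·(−2) = 40 ≡ 7, so v_3 = 7^{−1} = 8 (mod 11).
  i = 4 (α = 7): (7−8)(7−4)(7−3)(7−5) = (−1)·3·4·2 = −24 ≡ 9, so v_4 = 9^{−1} = 5 (mod 11).
  i = 5 (α = 5): (5−8)(5−4)(5−3)(5−7) = (−3)·1·2·(−2) = 12 ≡ 1, so v_5 = 1^{−1} = 1 (mod 11).
  v = [9, 10, 8, 5, 1].
Step 2: syndromes of r = [4, 10, 1, 10, 0] (all sums mod 11).
  S_0 = Σ v_i r_i = 9·4 + 10·10 + 8·1 + 5·10 + 1·0 = 194 ≡ 7.
  S_1 = Σ v_i α_i r_i = 9·8·4 + 10·4·10 + 8·3·1 + 5·7·10 + 1·5·0 = 1062 ≡ 6.
  α_i^2 mod 11 = [9, 5, 9, 5, 3].
  S_2 = Σ v_i α_i^2 r_i = 9·9·4 + 10·5·10 + 8·9·1 + 5·5·10 + 1·3·0 = 1146 ≡ 2.
  S = (7, 6, 2) ≠ 0, so r is not a codeword (an error is present).
Step 3: locate the error. For a single error e at position i, S_ℓ = v_i·e·α_i^ℓ, so α_err = S_1/S_0.
  S_0^{−1} = 7^{−1} = 8 (mod 11), so α_err = 6·8 = 48 ≡ 4 = α_2. Error position i = 2.
  Consistency check: S_2/S_1 = 2·2 = 4 ≡ 4 = α_err ✓ (single-error assumption holds).
Step 4: error magnitude e = S_0/v_2 = S_0·∏_{j≠2}(α_2 − α_j) = 7·10 = 70 ≡ 4 (mod 11).
Step 5: correct position 2: c_2 = r_2 − e = 10 − 4 ≡ 6 (mod 11). Hence c = [4, 6, 1, 10, 0].
  Check: interpolating c through the α_i gives m(x) = 8 + 5·x (degree < 2) with m(α_i) = c_i for every i, so c is indeed a codeword.


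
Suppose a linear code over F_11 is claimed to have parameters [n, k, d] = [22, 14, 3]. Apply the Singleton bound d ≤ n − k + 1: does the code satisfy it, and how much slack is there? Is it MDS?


Singleton RHS = n − k + 1 = 9, slack = 6, bound satisfied, not MDS.

Singleton bound: d ≤ n − k + 1.
Here n = 22, k = 14, so n − k + 1 = 9.
Given d = 3, check d ≤ 9: YES.
Slack = (n − k + 1) − d = 6.
The code is NOT MDS (slack = 6 > 0).
Description: the claimed parameters are [22, 14, 3]_11; such a code would be non-MDS.


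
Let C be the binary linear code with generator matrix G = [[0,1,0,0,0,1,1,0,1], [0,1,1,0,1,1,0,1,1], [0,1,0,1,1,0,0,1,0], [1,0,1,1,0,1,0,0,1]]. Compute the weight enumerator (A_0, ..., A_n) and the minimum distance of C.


Weight distribution: A_0 = 1, A_1 = 1, A_4 = 5, A_5 = 5, A_6 = 2, A_7 = 2. Minimum distance d = 1.

Enumerate all 2^4 = 16 messages m ∈ F_2^4.
For each, compute codeword c = mG in F_2^9, then tally its weight.
  m = 0000 → c = 000000000, weight = 0.
  m = 1000 → c = 010001101, weight = 4.
  m = 0100 → c = 011011011, weight = 6.
  m = 1100 → c = 001010110, weight = 4.
  m = 0010 → c = 010110010, weight = 4.
  m = 1010 → c = 000111111, weight = 6.
  m = 0110 → c = 001101001, weight = 4.
  m = 1110 → c = 011100100, weight = 4.
  m = 0001 → c = 101101001, weight = 5.
  m = 1001 → c = 111100100, weight = 5.
  m = 0101 → c = 110110010, weight = 5.
  m = 1101 → c = 100111111, weight = 7.
  m = 0011 → c = 111011011, weight = 7.
  m = 1011 → c = 101010110, weight = 5.
  m = 0111 → c = 100000000, weight = 1.
  m = 1111 → c = 110001101, weight = 5.
Tally weights:
  weight 0: 1 codewords.
  weight 1: 1 codewords.
  weight 4: 5 codewords.
  weight 5: 5 codewords.
  weight 6: 2 codewords.
  weight 7: 2 codewords.
Minimum distance d = smallest w > 0 with A_w > 0 = 1.
Sanity: Σ A_w = 16 = 2^4 = 16 ✓.


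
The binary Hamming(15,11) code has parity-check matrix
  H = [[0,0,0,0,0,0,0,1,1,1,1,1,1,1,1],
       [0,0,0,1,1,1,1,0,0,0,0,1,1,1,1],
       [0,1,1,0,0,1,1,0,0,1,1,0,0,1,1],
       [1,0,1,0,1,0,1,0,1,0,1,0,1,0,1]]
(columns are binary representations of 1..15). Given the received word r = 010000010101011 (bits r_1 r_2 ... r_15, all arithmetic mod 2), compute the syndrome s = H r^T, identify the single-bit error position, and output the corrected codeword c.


s = (1, 1, 0, 1)^T, error position = 13, corrected codeword c = 010000010101111

Compute s = H r^T mod 2 one row at a time:
  s_1 = 1 + 0 + 1 + 0 + 1 + 0 + 1 + 1 = 5 ≡ 1 (mod 2).
  s_2 = 0 + 0 + 0 + 0 + 1 + 0 + 1 + 1 = 3 ≡ 1 (mod 2).
  s_3 = 1 + 0 + 0 + 0 + 1 + 0 + 1 + 1 = 4 ≡ 0 (mod 2).
  s_4 = 0 + 0 + 0 + 0 + 0 + 0 + 0 + 1 = 1 ≡ 1 (mod 2).
s = (1, 1, 0, 1)^T — this equals column 13 of H (binary 1101), so error is at position 13.
Correct: flip bit 13 of r = 010000010101011 to get c = 010000010101111.
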